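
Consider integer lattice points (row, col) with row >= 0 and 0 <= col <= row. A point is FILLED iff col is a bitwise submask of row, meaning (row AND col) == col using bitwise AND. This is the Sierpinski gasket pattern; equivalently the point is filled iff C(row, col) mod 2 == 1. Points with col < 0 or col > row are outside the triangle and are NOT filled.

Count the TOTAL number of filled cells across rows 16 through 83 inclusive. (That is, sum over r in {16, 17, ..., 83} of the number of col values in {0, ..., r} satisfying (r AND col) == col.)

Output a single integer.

r16=10000 pc1: +2 =2
r17=10001 pc2: +4 =6
r18=10010 pc2: +4 =10
r19=10011 pc3: +8 =18
r20=10100 pc2: +4 =22
r21=10101 pc3: +8 =30
r22=10110 pc3: +8 =38
r23=10111 pc4: +16 =54
r24=11000 pc2: +4 =58
r25=11001 pc3: +8 =66
r26=11010 pc3: +8 =74
r27=11011 pc4: +16 =90
r28=11100 pc3: +8 =98
r29=11101 pc4: +16 =114
r30=11110 pc4: +16 =130
r31=11111 pc5: +32 =162
r32=100000 pc1: +2 =164
r33=100001 pc2: +4 =168
r34=100010 pc2: +4 =172
r35=100011 pc3: +8 =180
r36=100100 pc2: +4 =184
r37=100101 pc3: +8 =192
r38=100110 pc3: +8 =200
r39=100111 pc4: +16 =216
r40=101000 pc2: +4 =220
r41=101001 pc3: +8 =228
r42=101010 pc3: +8 =236
r43=101011 pc4: +16 =252
r44=101100 pc3: +8 =260
r45=101101 pc4: +16 =276
r46=101110 pc4: +16 =292
r47=101111 pc5: +32 =324
r48=110000 pc2: +4 =328
r49=110001 pc3: +8 =336
r50=110010 pc3: +8 =344
r51=110011 pc4: +16 =360
r52=110100 pc3: +8 =368
r53=110101 pc4: +16 =384
r54=110110 pc4: +16 =400
r55=110111 pc5: +32 =432
r56=111000 pc3: +8 =440
r57=111001 pc4: +16 =456
r58=111010 pc4: +16 =472
r59=111011 pc5: +32 =504
r60=111100 pc4: +16 =520
r61=111101 pc5: +32 =552
r62=111110 pc5: +32 =584
r63=111111 pc6: +64 =648
r64=1000000 pc1: +2 =650
r65=1000001 pc2: +4 =654
r66=1000010 pc2: +4 =658
r67=1000011 pc3: +8 =666
r68=1000100 pc2: +4 =670
r69=1000101 pc3: +8 =678
r70=1000110 pc3: +8 =686
r71=1000111 pc4: +16 =702
r72=1001000 pc2: +4 =706
r73=1001001 pc3: +8 =714
r74=1001010 pc3: +8 =722
r75=1001011 pc4: +16 =738
r76=1001100 pc3: +8 =746
r77=1001101 pc4: +16 =762
r78=1001110 pc4: +16 =778
r79=1001111 pc5: +32 =810
r80=1010000 pc2: +4 =814
r81=1010001 pc3: +8 =822
r82=1010010 pc3: +8 =830
r83=1010011 pc4: +16 =846

Answer: 846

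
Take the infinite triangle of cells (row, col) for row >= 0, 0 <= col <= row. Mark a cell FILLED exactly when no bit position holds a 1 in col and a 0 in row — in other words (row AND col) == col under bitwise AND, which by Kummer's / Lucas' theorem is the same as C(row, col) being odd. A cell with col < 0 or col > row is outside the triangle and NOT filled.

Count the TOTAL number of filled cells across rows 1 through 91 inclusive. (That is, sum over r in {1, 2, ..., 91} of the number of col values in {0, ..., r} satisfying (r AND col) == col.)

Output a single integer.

r1=1 pc1: +2 =2
r2=10 pc1: +2 =4
r3=11 pc2: +4 =8
r4=100 pc1: +2 =10
r5=101 pc2: +4 =14
r6=110 pc2: +4 =18
r7=111 pc3: +8 =26
r8=1000 pc1: +2 =28
r9=1001 pc2: +4 =32
r10=1010 pc2: +4 =36
r11=1011 pc3: +8 =44
r12=1100 pc2: +4 =48
r13=1101 pc3: +8 =56
r14=1110 pc3: +8 =64
r15=1111 pc4: +16 =80
r16=10000 pc1: +2 =82
r17=10001 pc2: +4 =86
r18=10010 pc2: +4 =90
r19=10011 pc3: +8 =98
r20=10100 pc2: +4 =102
r21=10101 pc3: +8 =110
r22=10110 pc3: +8 =118
r23=10111 pc4: +16 =134
r24=11000 pc2: +4 =138
r25=11001 pc3: +8 =146
r26=11010 pc3: +8 =154
r27=11011 pc4: +16 =170
r28=11100 pc3: +8 =178
r29=11101 pc4: +16 =194
r30=11110 pc4: +16 =210
r31=11111 pc5: +32 =242
r32=100000 pc1: +2 =244
r33=100001 pc2: +4 =248
r34=100010 pc2: +4 =252
r35=100011 pc3: +8 =260
r36=100100 pc2: +4 =264
r37=100101 pc3: +8 =272
r38=100110 pc3: +8 =280
r39=100111 pc4: +16 =296
r40=101000 pc2: +4 =300
r41=101001 pc3: +8 =308
r42=101010 pc3: +8 =316
r43=101011 pc4: +16 =332
r44=101100 pc3: +8 =340
r45=101101 pc4: +16 =356
r46=101110 pc4: +16 =372
r47=101111 pc5: +32 =404
r48=110000 pc2: +4 =408
r49=110001 pc3: +8 =416
r50=110010 pc3: +8 =424
r51=110011 pc4: +16 =440
r52=110100 pc3: +8 =448
r53=110101 pc4: +16 =464
r54=110110 pc4: +16 =480
r55=110111 pc5: +32 =512
r56=111000 pc3: +8 =520
r57=111001 pc4: +16 =536
r58=111010 pc4: +16 =552
r59=111011 pc5: +32 =584
r60=111100 pc4: +16 =600
r61=111101 pc5: +32 =632
r62=111110 pc5: +32 =664
r63=111111 pc6: +64 =728
r64=1000000 pc1: +2 =730
r65=1000001 pc2: +4 =734
r66=1000010 pc2: +4 =738
r67=1000011 pc3: +8 =746
r68=1000100 pc2: +4 =750
r69=1000101 pc3: +8 =758
r70=1000110 pc3: +8 =766
r71=1000111 pc4: +16 =782
r72=1001000 pc2: +4 =786
r73=1001001 pc3: +8 =794
r74=1001010 pc3: +8 =802
r75=1001011 pc4: +16 =818
r76=1001100 pc3: +8 =826
r77=1001101 pc4: +16 =842
r78=1001110 pc4: +16 =858
r79=1001111 pc5: +32 =890
r80=1010000 pc2: +4 =894
r81=1010001 pc3: +8 =902
r82=1010010 pc3: +8 =910
r83=1010011 pc4: +16 =926
r84=1010100 pc3: +8 =934
r85=1010101 pc4: +16 =950
r86=1010110 pc4: +16 =966
r87=1010111 pc5: +32 =998
r88=1011000 pc3: +8 =1006
r89=1011001 pc4: +16 =1022
r90=1011010 pc4: +16 =1038
r91=1011011 pc5: +32 =1070

Answer: 1070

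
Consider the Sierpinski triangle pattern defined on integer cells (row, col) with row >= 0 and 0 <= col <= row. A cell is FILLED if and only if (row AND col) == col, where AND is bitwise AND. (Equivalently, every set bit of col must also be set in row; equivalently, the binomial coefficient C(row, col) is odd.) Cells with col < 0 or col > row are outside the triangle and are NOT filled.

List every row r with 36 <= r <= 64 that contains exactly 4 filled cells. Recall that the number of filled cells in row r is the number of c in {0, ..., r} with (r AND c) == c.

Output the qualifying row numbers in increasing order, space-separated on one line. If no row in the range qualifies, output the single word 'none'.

Row r has 2^popcount(r) filled cells, so we need popcount(r) = log2(4) = 2.
Scan r = 36..64 and keep those with exactly 2 one-bits:
r=36=100100 popcount=2 -> KEEP
r=37=100101 popcount=3 -> skip
r=38=100110 popcount=3 -> skip
r=39=100111 popcount=4 -> skip
r=40=101000 popcount=2 -> KEEP
r=41=101001 popcount=3 -> skip
r=42=101010 popcount=3 -> skip
r=43=101011 popcount=4 -> skip
r=44=101100 popcount=3 -> skip
r=45=101101 popcount=4 -> skip
r=46=101110 popcount=4 -> skip
r=47=101111 popcount=5 -> skip
r=48=110000 popcount=2 -> KEEP
r=49=110001 popcount=3 -> skip
r=50=110010 popcount=3 -> skip
r=51=110011 popcount=4 -> skip
r=52=110100 popcount=3 -> skip
r=53=110101 popcount=4 -> skip
r=54=110110 popcount=4 -> skip
r=55=110111 popcount=5 -> skip
r=56=111000 popcount=3 -> skip
r=57=111001 popcount=4 -> skip
r=58=111010 popcount=4 -> skip
r=59=111011 popcount=5 -> skip
r=60=111100 popcount=4 -> skip
r=61=111101 popcount=5 -> skip
r=62=111110 popcount=5 -> skip
r=63=111111 popcount=6 -> skip
r=64=1000000 popcount=1 -> skip
Kept rows: 36 40 48

Answer: 36 40 48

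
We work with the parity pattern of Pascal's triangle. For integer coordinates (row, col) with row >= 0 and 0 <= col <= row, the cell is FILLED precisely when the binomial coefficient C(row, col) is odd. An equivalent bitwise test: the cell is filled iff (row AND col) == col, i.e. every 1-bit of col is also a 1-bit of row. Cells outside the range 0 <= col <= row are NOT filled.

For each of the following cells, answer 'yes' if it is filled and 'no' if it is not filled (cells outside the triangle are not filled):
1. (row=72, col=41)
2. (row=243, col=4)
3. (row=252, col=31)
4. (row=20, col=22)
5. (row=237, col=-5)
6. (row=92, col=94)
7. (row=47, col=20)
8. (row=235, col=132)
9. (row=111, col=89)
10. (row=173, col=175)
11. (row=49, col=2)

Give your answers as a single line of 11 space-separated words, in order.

(72,41): row=0b1001000, col=0b101001, row AND col = 0b1000 = 8; 8 != 41 -> empty
(243,4): row=0b11110011, col=0b100, row AND col = 0b0 = 0; 0 != 4 -> empty
(252,31): row=0b11111100, col=0b11111, row AND col = 0b11100 = 28; 28 != 31 -> empty
(20,22): col outside [0, 20] -> not filled
(237,-5): col outside [0, 237] -> not filled
(92,94): col outside [0, 92] -> not filled
(47,20): row=0b101111, col=0b10100, row AND col = 0b100 = 4; 4 != 20 -> empty
(235,132): row=0b11101011, col=0b10000100, row AND col = 0b10000000 = 128; 128 != 132 -> empty
(111,89): row=0b1101111, col=0b1011001, row AND col = 0b1001001 = 73; 73 != 89 -> empty
(173,175): col outside [0, 173] -> not filled
(49,2): row=0b110001, col=0b10, row AND col = 0b0 = 0; 0 != 2 -> empty

Answer: no no no no no no no no no no no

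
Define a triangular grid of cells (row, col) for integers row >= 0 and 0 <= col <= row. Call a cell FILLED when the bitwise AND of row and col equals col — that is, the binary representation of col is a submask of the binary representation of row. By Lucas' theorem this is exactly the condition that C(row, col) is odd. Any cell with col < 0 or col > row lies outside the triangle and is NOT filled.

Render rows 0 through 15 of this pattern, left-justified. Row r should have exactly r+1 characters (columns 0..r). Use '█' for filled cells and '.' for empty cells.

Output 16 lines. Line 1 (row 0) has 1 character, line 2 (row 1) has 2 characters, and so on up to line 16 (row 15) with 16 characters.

Answer: █
██
█.█
████
█...█
██..██
█.█.█.█
████████
█.......█
██......██
█.█.....█.█
████....████
█...█...█...█
██..██..██..██
█.█.█.█.█.█.█.█
████████████████

Derivation:
r0=0: █
r1=1: ██
r2=10: █.█
r3=11: ████
r4=100: █...█
r5=101: ██..██
r6=110: █.█.█.█
r7=111: ████████
r8=1000: █.......█
r9=1001: ██......██
r10=1010: █.█.....█.█
r11=1011: ████....████
r12=1100: █...█...█...█
r13=1101: ██..██..██..██
r14=1110: █.█.█.█.█.█.█.█
r15=1111: ████████████████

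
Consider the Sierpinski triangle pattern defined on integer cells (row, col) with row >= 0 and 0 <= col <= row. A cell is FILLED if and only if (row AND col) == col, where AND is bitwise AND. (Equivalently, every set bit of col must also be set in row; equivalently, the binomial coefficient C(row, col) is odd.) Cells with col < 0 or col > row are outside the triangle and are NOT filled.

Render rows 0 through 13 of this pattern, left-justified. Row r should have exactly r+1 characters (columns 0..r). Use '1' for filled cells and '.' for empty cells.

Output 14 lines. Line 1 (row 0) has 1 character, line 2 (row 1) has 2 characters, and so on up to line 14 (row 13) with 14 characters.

Answer: 1
11
1.1
1111
1...1
11..11
1.1.1.1
11111111
1.......1
11......11
1.1.....1.1
1111....1111
1...1...1...1
11..11..11..11

Derivation:
r0=0: 1
r1=1: 11
r2=10: 1.1
r3=11: 1111
r4=100: 1...1
r5=101: 11..11
r6=110: 1.1.1.1
r7=111: 11111111
r8=1000: 1.......1
r9=1001: 11......11
r10=1010: 1.1.....1.1
r11=1011: 1111....1111
r12=1100: 1...1...1...1
r13=1101: 11..11..11..11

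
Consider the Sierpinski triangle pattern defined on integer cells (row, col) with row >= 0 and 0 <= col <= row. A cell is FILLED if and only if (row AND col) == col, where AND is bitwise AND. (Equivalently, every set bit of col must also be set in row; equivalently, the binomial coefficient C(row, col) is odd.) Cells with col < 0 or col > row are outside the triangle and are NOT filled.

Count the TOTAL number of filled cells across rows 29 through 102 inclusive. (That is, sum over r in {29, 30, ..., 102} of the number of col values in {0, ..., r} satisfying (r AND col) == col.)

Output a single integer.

r29=11101 pc4: +16 =16
r30=11110 pc4: +16 =32
r31=11111 pc5: +32 =64
r32=100000 pc1: +2 =66
r33=100001 pc2: +4 =70
r34=100010 pc2: +4 =74
r35=100011 pc3: +8 =82
r36=100100 pc2: +4 =86
r37=100101 pc3: +8 =94
r38=100110 pc3: +8 =102
r39=100111 pc4: +16 =118
r40=101000 pc2: +4 =122
r41=101001 pc3: +8 =130
r42=101010 pc3: +8 =138
r43=101011 pc4: +16 =154
r44=101100 pc3: +8 =162
r45=101101 pc4: +16 =178
r46=101110 pc4: +16 =194
r47=101111 pc5: +32 =226
r48=110000 pc2: +4 =230
r49=110001 pc3: +8 =238
r50=110010 pc3: +8 =246
r51=110011 pc4: +16 =262
r52=110100 pc3: +8 =270
r53=110101 pc4: +16 =286
r54=110110 pc4: +16 =302
r55=110111 pc5: +32 =334
r56=111000 pc3: +8 =342
r57=111001 pc4: +16 =358
r58=111010 pc4: +16 =374
r59=111011 pc5: +32 =406
r60=111100 pc4: +16 =422
r61=111101 pc5: +32 =454
r62=111110 pc5: +32 =486
r63=111111 pc6: +64 =550
r64=1000000 pc1: +2 =552
r65=1000001 pc2: +4 =556
r66=1000010 pc2: +4 =560
r67=1000011 pc3: +8 =568
r68=1000100 pc2: +4 =572
r69=1000101 pc3: +8 =580
r70=1000110 pc3: +8 =588
r71=1000111 pc4: +16 =604
r72=1001000 pc2: +4 =608
r73=1001001 pc3: +8 =616
r74=1001010 pc3: +8 =624
r75=1001011 pc4: +16 =640
r76=1001100 pc3: +8 =648
r77=1001101 pc4: +16 =664
r78=1001110 pc4: +16 =680
r79=1001111 pc5: +32 =712
r80=1010000 pc2: +4 =716
r81=1010001 pc3: +8 =724
r82=1010010 pc3: +8 =732
r83=1010011 pc4: +16 =748
r84=1010100 pc3: +8 =756
r85=1010101 pc4: +16 =772
r86=1010110 pc4: +16 =788
r87=1010111 pc5: +32 =820
r88=1011000 pc3: +8 =828
r89=1011001 pc4: +16 =844
r90=1011010 pc4: +16 =860
r91=1011011 pc5: +32 =892
r92=1011100 pc4: +16 =908
r93=1011101 pc5: +32 =940
r94=1011110 pc5: +32 =972
r95=1011111 pc6: +64 =1036
r96=1100000 pc2: +4 =1040
r97=1100001 pc3: +8 =1048
r98=1100010 pc3: +8 =1056
r99=1100011 pc4: +16 =1072
r100=1100100 pc3: +8 =1080
r101=1100101 pc4: +16 =1096
r102=1100110 pc4: +16 =1112

Answer: 1112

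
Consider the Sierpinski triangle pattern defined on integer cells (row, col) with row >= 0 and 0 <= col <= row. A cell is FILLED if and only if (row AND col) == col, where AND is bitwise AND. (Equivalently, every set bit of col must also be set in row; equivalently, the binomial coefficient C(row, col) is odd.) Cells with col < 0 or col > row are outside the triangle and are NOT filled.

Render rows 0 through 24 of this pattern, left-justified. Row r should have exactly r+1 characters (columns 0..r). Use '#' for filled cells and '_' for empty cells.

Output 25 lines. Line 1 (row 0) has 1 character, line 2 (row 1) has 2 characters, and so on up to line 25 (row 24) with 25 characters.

r0=0: #
r1=1: ##
r2=10: #_#
r3=11: ####
r4=100: #___#
r5=101: ##__##
r6=110: #_#_#_#
r7=111: ########
r8=1000: #_______#
r9=1001: ##______##
r10=1010: #_#_____#_#
r11=1011: ####____####
r12=1100: #___#___#___#
r13=1101: ##__##__##__##
r14=1110: #_#_#_#_#_#_#_#
r15=1111: ################
r16=10000: #_______________#
r17=10001: ##______________##
r18=10010: #_#_____________#_#
r19=10011: ####____________####
r20=10100: #___#___________#___#
r21=10101: ##__##__________##__##
r22=10110: #_#_#_#_________#_#_#_#
r23=10111: ########________########
r24=11000: #_______#_______#_______#

Answer: #
##
#_#
####
#___#
##__##
#_#_#_#
########
#_______#
##______##
#_#_____#_#
####____####
#___#___#___#
##__##__##__##
#_#_#_#_#_#_#_#
################
#_______________#
##______________##
#_#_____________#_#
####____________####
#___#___________#___#
##__##__________##__##
#_#_#_#_________#_#_#_#
########________########
#_______#_______#_______#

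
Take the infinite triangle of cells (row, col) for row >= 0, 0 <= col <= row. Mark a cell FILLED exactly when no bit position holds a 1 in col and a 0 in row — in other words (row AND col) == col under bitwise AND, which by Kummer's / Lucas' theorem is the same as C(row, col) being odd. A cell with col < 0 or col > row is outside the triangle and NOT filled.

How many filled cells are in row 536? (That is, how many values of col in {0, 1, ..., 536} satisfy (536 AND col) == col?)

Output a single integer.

Answer: 8

Derivation:
536 in binary = 1000011000
popcount(536) = number of 1-bits in 1000011000 = 3
A col c satisfies (536 AND c) == c iff every set bit of c is also set in 536; each of the 3 set bits of 536 can independently be on or off in c.
count = 2^3 = 8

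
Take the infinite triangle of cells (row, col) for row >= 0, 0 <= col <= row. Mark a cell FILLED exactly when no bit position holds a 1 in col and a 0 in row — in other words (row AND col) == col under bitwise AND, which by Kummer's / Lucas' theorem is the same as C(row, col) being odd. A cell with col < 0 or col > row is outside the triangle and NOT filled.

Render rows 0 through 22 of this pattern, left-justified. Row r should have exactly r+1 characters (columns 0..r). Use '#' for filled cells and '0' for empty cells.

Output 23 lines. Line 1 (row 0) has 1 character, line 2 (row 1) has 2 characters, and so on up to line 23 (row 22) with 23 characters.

r0=0: #
r1=1: ##
r2=10: #0#
r3=11: ####
r4=100: #000#
r5=101: ##00##
r6=110: #0#0#0#
r7=111: ########
r8=1000: #0000000#
r9=1001: ##000000##
r10=1010: #0#00000#0#
r11=1011: ####0000####
r12=1100: #000#000#000#
r13=1101: ##00##00##00##
r14=1110: #0#0#0#0#0#0#0#
r15=1111: ################
r16=10000: #000000000000000#
r17=10001: ##00000000000000##
r18=10010: #0#0000000000000#0#
r19=10011: ####000000000000####
r20=10100: #000#00000000000#000#
r21=10101: ##00##0000000000##00##
r22=10110: #0#0#0#000000000#0#0#0#

Answer: #
##
#0#
####
#000#
##00##
#0#0#0#
########
#0000000#
##000000##
#0#00000#0#
####0000####
#000#000#000#
##00##00##00##
#0#0#0#0#0#0#0#
################
#000000000000000#
##00000000000000##
#0#0000000000000#0#
####000000000000####
#000#00000000000#000#
##00##0000000000##00##
#0#0#0#000000000#0#0#0#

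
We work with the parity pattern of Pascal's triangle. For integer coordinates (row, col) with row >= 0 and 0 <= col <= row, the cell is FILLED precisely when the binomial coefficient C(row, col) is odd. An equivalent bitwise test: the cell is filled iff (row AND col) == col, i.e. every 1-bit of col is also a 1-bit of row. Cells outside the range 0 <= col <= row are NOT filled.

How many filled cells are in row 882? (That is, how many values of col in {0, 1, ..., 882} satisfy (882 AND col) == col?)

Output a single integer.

882 in binary = 1101110010
popcount(882) = number of 1-bits in 1101110010 = 6
A col c satisfies (882 AND c) == c iff every set bit of c is also set in 882; each of the 6 set bits of 882 can independently be on or off in c.
count = 2^6 = 64

Answer: 64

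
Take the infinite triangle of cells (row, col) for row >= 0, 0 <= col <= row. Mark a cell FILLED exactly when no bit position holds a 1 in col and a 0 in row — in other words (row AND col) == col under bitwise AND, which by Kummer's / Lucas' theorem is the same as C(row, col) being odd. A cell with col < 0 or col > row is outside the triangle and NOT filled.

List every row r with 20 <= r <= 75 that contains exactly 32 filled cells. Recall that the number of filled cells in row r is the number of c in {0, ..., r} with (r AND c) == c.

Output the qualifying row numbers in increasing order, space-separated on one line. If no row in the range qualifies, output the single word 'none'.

Row r has 2^popcount(r) filled cells, so we need popcount(r) = log2(32) = 5.
Scan r = 20..75 and keep those with exactly 5 one-bits:
r=20=10100 popcount=2 -> skip
r=21=10101 popcount=3 -> skip
r=22=10110 popcount=3 -> skip
r=23=10111 popcount=4 -> skip
r=24=11000 popcount=2 -> skip
r=25=11001 popcount=3 -> skip
r=26=11010 popcount=3 -> skip
r=27=11011 popcount=4 -> skip
r=28=11100 popcount=3 -> skip
r=29=11101 popcount=4 -> skip
r=30=11110 popcount=4 -> skip
r=31=11111 popcount=5 -> KEEP
r=32=100000 popcount=1 -> skip
r=33=100001 popcount=2 -> skip
r=34=100010 popcount=2 -> skip
r=35=100011 popcount=3 -> skip
r=36=100100 popcount=2 -> skip
r=37=100101 popcount=3 -> skip
r=38=100110 popcount=3 -> skip
r=39=100111 popcount=4 -> skip
r=40=101000 popcount=2 -> skip
r=41=101001 popcount=3 -> skip
r=42=101010 popcount=3 -> skip
r=43=101011 popcount=4 -> skip
r=44=101100 popcount=3 -> skip
r=45=101101 popcount=4 -> skip
r=46=101110 popcount=4 -> skip
r=47=101111 popcount=5 -> KEEP
r=48=110000 popcount=2 -> skip
r=49=110001 popcount=3 -> skip
r=50=110010 popcount=3 -> skip
r=51=110011 popcount=4 -> skip
r=52=110100 popcount=3 -> skip
r=53=110101 popcount=4 -> skip
r=54=110110 popcount=4 -> skip
r=55=110111 popcount=5 -> KEEP
r=56=111000 popcount=3 -> skip
r=57=111001 popcount=4 -> skip
r=58=111010 popcount=4 -> skip
r=59=111011 popcount=5 -> KEEP
r=60=111100 popcount=4 -> skip
r=61=111101 popcount=5 -> KEEP
r=62=111110 popcount=5 -> KEEP
r=63=111111 popcount=6 -> skip
r=64=1000000 popcount=1 -> skip
r=65=1000001 popcount=2 -> skip
r=66=1000010 popcount=2 -> skip
r=67=1000011 popcount=3 -> skip
r=68=1000100 popcount=2 -> skip
r=69=1000101 popcount=3 -> skip
r=70=1000110 popcount=3 -> skip
r=71=1000111 popcount=4 -> skip
r=72=1001000 popcount=2 -> skip
r=73=1001001 popcount=3 -> skip
r=74=1001010 popcount=3 -> skip
r=75=1001011 popcount=4 -> skip
Kept rows: 31 47 55 59 61 62

Answer: 31 47 55 59 61 62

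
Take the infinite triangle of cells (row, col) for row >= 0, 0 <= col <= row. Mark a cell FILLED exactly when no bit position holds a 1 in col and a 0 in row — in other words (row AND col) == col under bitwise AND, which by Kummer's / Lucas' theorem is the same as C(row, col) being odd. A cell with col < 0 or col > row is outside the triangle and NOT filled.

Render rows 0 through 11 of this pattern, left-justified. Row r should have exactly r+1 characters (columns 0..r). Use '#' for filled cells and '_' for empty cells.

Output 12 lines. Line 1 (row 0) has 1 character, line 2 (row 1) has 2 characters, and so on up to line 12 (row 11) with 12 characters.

Answer: #
##
#_#
####
#___#
##__##
#_#_#_#
########
#_______#
##______##
#_#_____#_#
####____####

Derivation:
r0=0: #
r1=1: ##
r2=10: #_#
r3=11: ####
r4=100: #___#
r5=101: ##__##
r6=110: #_#_#_#
r7=111: ########
r8=1000: #_______#
r9=1001: ##______##
r10=1010: #_#_____#_#
r11=1011: ####____####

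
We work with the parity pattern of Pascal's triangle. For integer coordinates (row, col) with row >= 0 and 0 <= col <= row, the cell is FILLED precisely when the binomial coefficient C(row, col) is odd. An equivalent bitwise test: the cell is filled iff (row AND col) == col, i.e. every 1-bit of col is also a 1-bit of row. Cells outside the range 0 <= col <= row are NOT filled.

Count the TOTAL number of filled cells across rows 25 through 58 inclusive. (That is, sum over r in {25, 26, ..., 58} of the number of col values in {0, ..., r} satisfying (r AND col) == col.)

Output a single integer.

Answer: 414

Derivation:
r25=11001 pc3: +8 =8
r26=11010 pc3: +8 =16
r27=11011 pc4: +16 =32
r28=11100 pc3: +8 =40
r29=11101 pc4: +16 =56
r30=11110 pc4: +16 =72
r31=11111 pc5: +32 =104
r32=100000 pc1: +2 =106
r33=100001 pc2: +4 =110
r34=100010 pc2: +4 =114
r35=100011 pc3: +8 =122
r36=100100 pc2: +4 =126
r37=100101 pc3: +8 =134
r38=100110 pc3: +8 =142
r39=100111 pc4: +16 =158
r40=101000 pc2: +4 =162
r41=101001 pc3: +8 =170
r42=101010 pc3: +8 =178
r43=101011 pc4: +16 =194
r44=101100 pc3: +8 =202
r45=101101 pc4: +16 =218
r46=101110 pc4: +16 =234
r47=101111 pc5: +32 =266
r48=110000 pc2: +4 =270
r49=110001 pc3: +8 =278
r50=110010 pc3: +8 =286
r51=110011 pc4: +16 =302
r52=110100 pc3: +8 =310
r53=110101 pc4: +16 =326
r54=110110 pc4: +16 =342
r55=110111 pc5: +32 =374
r56=111000 pc3: +8 =382
r57=111001 pc4: +16 =398
r58=111010 pc4: +16 =414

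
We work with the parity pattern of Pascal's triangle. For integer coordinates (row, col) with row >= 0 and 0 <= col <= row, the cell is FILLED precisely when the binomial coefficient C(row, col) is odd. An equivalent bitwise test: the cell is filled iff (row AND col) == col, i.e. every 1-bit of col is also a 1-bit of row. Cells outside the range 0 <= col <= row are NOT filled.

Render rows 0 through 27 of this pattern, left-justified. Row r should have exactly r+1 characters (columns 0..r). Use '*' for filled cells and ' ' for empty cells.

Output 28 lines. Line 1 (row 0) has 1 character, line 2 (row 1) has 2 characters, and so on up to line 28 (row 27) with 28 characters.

r0=0: *
r1=1: **
r2=10: * *
r3=11: ****
r4=100: *   *
r5=101: **  **
r6=110: * * * *
r7=111: ********
r8=1000: *       *
r9=1001: **      **
r10=1010: * *     * *
r11=1011: ****    ****
r12=1100: *   *   *   *
r13=1101: **  **  **  **
r14=1110: * * * * * * * *
r15=1111: ****************
r16=10000: *               *
r17=10001: **              **
r18=10010: * *             * *
r19=10011: ****            ****
r20=10100: *   *           *   *
r21=10101: **  **          **  **
r22=10110: * * * *         * * * *
r23=10111: ********        ********
r24=11000: *       *       *       *
r25=11001: **      **      **      **
r26=11010: * *     * *     * *     * *
r27=11011: ****    ****    ****    ****

Answer: *
**
* *
****
*   *
**  **
* * * *
********
*       *
**      **
* *     * *
****    ****
*   *   *   *
**  **  **  **
* * * * * * * *
****************
*               *
**              **
* *             * *
****            ****
*   *           *   *
**  **          **  **
* * * *         * * * *
********        ********
*       *       *       *
**      **      **      **
* *     * *     * *     * *
****    ****    ****    ****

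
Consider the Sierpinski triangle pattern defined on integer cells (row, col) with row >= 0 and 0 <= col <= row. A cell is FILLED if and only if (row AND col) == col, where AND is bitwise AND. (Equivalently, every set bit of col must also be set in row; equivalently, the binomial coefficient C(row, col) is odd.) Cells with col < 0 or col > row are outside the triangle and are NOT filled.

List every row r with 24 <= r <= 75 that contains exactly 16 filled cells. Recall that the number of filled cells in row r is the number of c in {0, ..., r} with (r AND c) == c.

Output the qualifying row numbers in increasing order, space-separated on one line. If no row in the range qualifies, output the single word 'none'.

Answer: 27 29 30 39 43 45 46 51 53 54 57 58 60 71 75

Derivation:
Row r has 2^popcount(r) filled cells, so we need popcount(r) = log2(16) = 4.
Scan r = 24..75 and keep those with exactly 4 one-bits:
r=24=11000 popcount=2 -> skip
r=25=11001 popcount=3 -> skip
r=26=11010 popcount=3 -> skip
r=27=11011 popcount=4 -> KEEP
r=28=11100 popcount=3 -> skip
r=29=11101 popcount=4 -> KEEP
r=30=11110 popcount=4 -> KEEP
r=31=11111 popcount=5 -> skip
r=32=100000 popcount=1 -> skip
r=33=100001 popcount=2 -> skip
r=34=100010 popcount=2 -> skip
r=35=100011 popcount=3 -> skip
r=36=100100 popcount=2 -> skip
r=37=100101 popcount=3 -> skip
r=38=100110 popcount=3 -> skip
r=39=100111 popcount=4 -> KEEP
r=40=101000 popcount=2 -> skip
r=41=101001 popcount=3 -> skip
r=42=101010 popcount=3 -> skip
r=43=101011 popcount=4 -> KEEP
r=44=101100 popcount=3 -> skip
r=45=101101 popcount=4 -> KEEP
r=46=101110 popcount=4 -> KEEP
r=47=101111 popcount=5 -> skip
r=48=110000 popcount=2 -> skip
r=49=110001 popcount=3 -> skip
r=50=110010 popcount=3 -> skip
r=51=110011 popcount=4 -> KEEP
r=52=110100 popcount=3 -> skip
r=53=110101 popcount=4 -> KEEP
r=54=110110 popcount=4 -> KEEP
r=55=110111 popcount=5 -> skip
r=56=111000 popcount=3 -> skip
r=57=111001 popcount=4 -> KEEP
r=58=111010 popcount=4 -> KEEP
r=59=111011 popcount=5 -> skip
r=60=111100 popcount=4 -> KEEP
r=61=111101 popcount=5 -> skip
r=62=111110 popcount=5 -> skip
r=63=111111 popcount=6 -> skip
r=64=1000000 popcount=1 -> skip
r=65=1000001 popcount=2 -> skip
r=66=1000010 popcount=2 -> skip
r=67=1000011 popcount=3 -> skip
r=68=1000100 popcount=2 -> skip
r=69=1000101 popcount=3 -> skip
r=70=1000110 popcount=3 -> skip
r=71=1000111 popcount=4 -> KEEP
r=72=1001000 popcount=2 -> skip
r=73=1001001 popcount=3 -> skip
r=74=1001010 popcount=3 -> skip
r=75=1001011 popcount=4 -> KEEP
Kept rows: 27 29 30 39 43 45 46 51 53 54 57 58 60 71 75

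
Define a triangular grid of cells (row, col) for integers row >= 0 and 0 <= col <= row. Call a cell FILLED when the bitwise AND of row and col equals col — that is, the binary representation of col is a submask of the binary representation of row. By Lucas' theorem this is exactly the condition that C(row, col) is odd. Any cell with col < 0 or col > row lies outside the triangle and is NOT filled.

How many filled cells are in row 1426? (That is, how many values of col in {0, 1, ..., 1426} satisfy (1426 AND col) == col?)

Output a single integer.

1426 in binary = 10110010010
popcount(1426) = number of 1-bits in 10110010010 = 5
A col c satisfies (1426 AND c) == c iff every set bit of c is also set in 1426; each of the 5 set bits of 1426 can independently be on or off in c.
count = 2^5 = 32

Answer: 32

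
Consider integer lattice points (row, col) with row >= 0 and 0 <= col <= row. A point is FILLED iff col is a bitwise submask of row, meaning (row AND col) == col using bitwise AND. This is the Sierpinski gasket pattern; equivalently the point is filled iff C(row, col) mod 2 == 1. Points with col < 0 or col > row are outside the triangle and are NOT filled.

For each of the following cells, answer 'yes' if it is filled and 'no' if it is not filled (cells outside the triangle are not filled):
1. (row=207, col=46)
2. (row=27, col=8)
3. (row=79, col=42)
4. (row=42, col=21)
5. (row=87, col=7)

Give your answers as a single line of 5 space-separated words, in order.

Answer: no yes no no yes

Derivation:
(207,46): row=0b11001111, col=0b101110, row AND col = 0b1110 = 14; 14 != 46 -> empty
(27,8): row=0b11011, col=0b1000, row AND col = 0b1000 = 8; 8 == 8 -> filled
(79,42): row=0b1001111, col=0b101010, row AND col = 0b1010 = 10; 10 != 42 -> empty
(42,21): row=0b101010, col=0b10101, row AND col = 0b0 = 0; 0 != 21 -> empty
(87,7): row=0b1010111, col=0b111, row AND col = 0b111 = 7; 7 == 7 -> filled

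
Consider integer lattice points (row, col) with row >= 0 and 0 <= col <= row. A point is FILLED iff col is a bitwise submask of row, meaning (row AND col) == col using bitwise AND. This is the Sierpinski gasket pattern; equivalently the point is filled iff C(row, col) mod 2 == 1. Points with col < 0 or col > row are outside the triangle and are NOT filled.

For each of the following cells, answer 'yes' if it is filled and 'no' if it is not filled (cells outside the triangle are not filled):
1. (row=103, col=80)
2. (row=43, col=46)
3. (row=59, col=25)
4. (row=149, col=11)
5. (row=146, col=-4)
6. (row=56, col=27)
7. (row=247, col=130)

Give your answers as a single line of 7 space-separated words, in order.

(103,80): row=0b1100111, col=0b1010000, row AND col = 0b1000000 = 64; 64 != 80 -> empty
(43,46): col outside [0, 43] -> not filled
(59,25): row=0b111011, col=0b11001, row AND col = 0b11001 = 25; 25 == 25 -> filled
(149,11): row=0b10010101, col=0b1011, row AND col = 0b1 = 1; 1 != 11 -> empty
(146,-4): col outside [0, 146] -> not filled
(56,27): row=0b111000, col=0b11011, row AND col = 0b11000 = 24; 24 != 27 -> empty
(247,130): row=0b11110111, col=0b10000010, row AND col = 0b10000010 = 130; 130 == 130 -> filled

Answer: no no yes no no no yes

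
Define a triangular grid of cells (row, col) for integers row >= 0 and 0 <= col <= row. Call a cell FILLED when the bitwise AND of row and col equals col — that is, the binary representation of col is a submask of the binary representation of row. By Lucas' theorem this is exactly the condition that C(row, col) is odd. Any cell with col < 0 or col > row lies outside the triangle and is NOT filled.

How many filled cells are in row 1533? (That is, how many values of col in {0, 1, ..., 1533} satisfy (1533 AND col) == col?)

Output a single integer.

1533 in binary = 10111111101
popcount(1533) = number of 1-bits in 10111111101 = 9
A col c satisfies (1533 AND c) == c iff every set bit of c is also set in 1533; each of the 9 set bits of 1533 can independently be on or off in c.
count = 2^9 = 512

Answer: 512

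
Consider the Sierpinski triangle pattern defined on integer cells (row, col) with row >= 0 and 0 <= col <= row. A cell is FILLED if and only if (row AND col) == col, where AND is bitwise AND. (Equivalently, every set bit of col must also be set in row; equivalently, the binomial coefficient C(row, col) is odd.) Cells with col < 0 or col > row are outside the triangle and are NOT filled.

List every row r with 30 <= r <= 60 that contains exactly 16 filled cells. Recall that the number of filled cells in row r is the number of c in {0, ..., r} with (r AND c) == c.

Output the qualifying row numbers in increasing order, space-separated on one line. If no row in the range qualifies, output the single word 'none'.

Row r has 2^popcount(r) filled cells, so we need popcount(r) = log2(16) = 4.
Scan r = 30..60 and keep those with exactly 4 one-bits:
r=30=11110 popcount=4 -> KEEP
r=31=11111 popcount=5 -> skip
r=32=100000 popcount=1 -> skip
r=33=100001 popcount=2 -> skip
r=34=100010 popcount=2 -> skip
r=35=100011 popcount=3 -> skip
r=36=100100 popcount=2 -> skip
r=37=100101 popcount=3 -> skip
r=38=100110 popcount=3 -> skip
r=39=100111 popcount=4 -> KEEP
r=40=101000 popcount=2 -> skip
r=41=101001 popcount=3 -> skip
r=42=101010 popcount=3 -> skip
r=43=101011 popcount=4 -> KEEP
r=44=101100 popcount=3 -> skip
r=45=101101 popcount=4 -> KEEP
r=46=101110 popcount=4 -> KEEP
r=47=101111 popcount=5 -> skip
r=48=110000 popcount=2 -> skip
r=49=110001 popcount=3 -> skip
r=50=110010 popcount=3 -> skip
r=51=110011 popcount=4 -> KEEP
r=52=110100 popcount=3 -> skip
r=53=110101 popcount=4 -> KEEP
r=54=110110 popcount=4 -> KEEP
r=55=110111 popcount=5 -> skip
r=56=111000 popcount=3 -> skip
r=57=111001 popcount=4 -> KEEP
r=58=111010 popcount=4 -> KEEP
r=59=111011 popcount=5 -> skip
r=60=111100 popcount=4 -> KEEP
Kept rows: 30 39 43 45 46 51 53 54 57 58 60

Answer: 30 39 43 45 46 51 53 54 57 58 60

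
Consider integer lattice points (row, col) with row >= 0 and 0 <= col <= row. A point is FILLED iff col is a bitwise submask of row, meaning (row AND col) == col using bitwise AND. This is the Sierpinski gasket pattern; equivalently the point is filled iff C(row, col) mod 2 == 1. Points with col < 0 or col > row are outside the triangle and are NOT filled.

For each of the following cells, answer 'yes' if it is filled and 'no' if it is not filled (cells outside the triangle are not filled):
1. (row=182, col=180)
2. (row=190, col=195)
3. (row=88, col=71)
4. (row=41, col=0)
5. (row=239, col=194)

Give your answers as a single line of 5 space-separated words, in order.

Answer: yes no no yes yes

Derivation:
(182,180): row=0b10110110, col=0b10110100, row AND col = 0b10110100 = 180; 180 == 180 -> filled
(190,195): col outside [0, 190] -> not filled
(88,71): row=0b1011000, col=0b1000111, row AND col = 0b1000000 = 64; 64 != 71 -> empty
(41,0): row=0b101001, col=0b0, row AND col = 0b0 = 0; 0 == 0 -> filled
(239,194): row=0b11101111, col=0b11000010, row AND col = 0b11000010 = 194; 194 == 194 -> filled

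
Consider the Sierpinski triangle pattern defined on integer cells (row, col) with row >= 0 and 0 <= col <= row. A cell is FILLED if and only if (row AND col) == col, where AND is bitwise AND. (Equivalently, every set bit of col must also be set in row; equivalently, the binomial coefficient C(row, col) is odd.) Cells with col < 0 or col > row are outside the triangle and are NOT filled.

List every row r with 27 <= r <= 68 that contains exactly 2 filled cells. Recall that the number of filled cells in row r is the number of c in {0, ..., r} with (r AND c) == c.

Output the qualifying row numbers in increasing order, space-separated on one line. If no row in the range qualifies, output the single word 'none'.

Answer: 32 64

Derivation:
Row r has 2^popcount(r) filled cells, so we need popcount(r) = log2(2) = 1.
Scan r = 27..68 and keep those with exactly 1 one-bits:
r=27=11011 popcount=4 -> skip
r=28=11100 popcount=3 -> skip
r=29=11101 popcount=4 -> skip
r=30=11110 popcount=4 -> skip
r=31=11111 popcount=5 -> skip
r=32=100000 popcount=1 -> KEEP
r=33=100001 popcount=2 -> skip
r=34=100010 popcount=2 -> skip
r=35=100011 popcount=3 -> skip
r=36=100100 popcount=2 -> skip
r=37=100101 popcount=3 -> skip
r=38=100110 popcount=3 -> skip
r=39=100111 popcount=4 -> skip
r=40=101000 popcount=2 -> skip
r=41=101001 popcount=3 -> skip
r=42=101010 popcount=3 -> skip
r=43=101011 popcount=4 -> skip
r=44=101100 popcount=3 -> skip
r=45=101101 popcount=4 -> skip
r=46=101110 popcount=4 -> skip
r=47=101111 popcount=5 -> skip
r=48=110000 popcount=2 -> skip
r=49=110001 popcount=3 -> skip
r=50=110010 popcount=3 -> skip
r=51=110011 popcount=4 -> skip
r=52=110100 popcount=3 -> skip
r=53=110101 popcount=4 -> skip
r=54=110110 popcount=4 -> skip
r=55=110111 popcount=5 -> skip
r=56=111000 popcount=3 -> skip
r=57=111001 popcount=4 -> skip
r=58=111010 popcount=4 -> skip
r=59=111011 popcount=5 -> skip
r=60=111100 popcount=4 -> skip
r=61=111101 popcount=5 -> skip
r=62=111110 popcount=5 -> skip
r=63=111111 popcount=6 -> skip
r=64=1000000 popcount=1 -> KEEP
r=65=1000001 popcount=2 -> skip
r=66=1000010 popcount=2 -> skip
r=67=1000011 popcount=3 -> skip
r=68=1000100 popcount=2 -> skip
Kept rows: 32 64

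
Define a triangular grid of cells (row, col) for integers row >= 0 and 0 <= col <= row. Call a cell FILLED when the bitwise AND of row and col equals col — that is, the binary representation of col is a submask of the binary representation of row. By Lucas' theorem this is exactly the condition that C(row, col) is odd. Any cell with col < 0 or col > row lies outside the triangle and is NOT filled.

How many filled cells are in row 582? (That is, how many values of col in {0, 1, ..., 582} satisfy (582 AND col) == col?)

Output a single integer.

Answer: 16

Derivation:
582 in binary = 1001000110
popcount(582) = number of 1-bits in 1001000110 = 4
A col c satisfies (582 AND c) == c iff every set bit of c is also set in 582; each of the 4 set bits of 582 can independently be on or off in c.
count = 2^4 = 16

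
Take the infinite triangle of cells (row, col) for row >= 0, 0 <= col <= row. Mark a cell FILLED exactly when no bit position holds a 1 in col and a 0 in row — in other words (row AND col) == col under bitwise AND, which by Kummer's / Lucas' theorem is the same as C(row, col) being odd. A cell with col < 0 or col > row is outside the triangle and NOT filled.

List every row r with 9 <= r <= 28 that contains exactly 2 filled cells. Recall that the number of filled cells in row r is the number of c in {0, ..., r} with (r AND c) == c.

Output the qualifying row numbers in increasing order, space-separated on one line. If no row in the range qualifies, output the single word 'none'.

Answer: 16

Derivation:
Row r has 2^popcount(r) filled cells, so we need popcount(r) = log2(2) = 1.
Scan r = 9..28 and keep those with exactly 1 one-bits:
r=9=1001 popcount=2 -> skip
r=10=1010 popcount=2 -> skip
r=11=1011 popcount=3 -> skip
r=12=1100 popcount=2 -> skip
r=13=1101 popcount=3 -> skip
r=14=1110 popcount=3 -> skip
r=15=1111 popcount=4 -> skip
r=16=10000 popcount=1 -> KEEP
r=17=10001 popcount=2 -> skip
r=18=10010 popcount=2 -> skip
r=19=10011 popcount=3 -> skip
r=20=10100 popcount=2 -> skip
r=21=10101 popcount=3 -> skip
r=22=10110 popcount=3 -> skip
r=23=10111 popcount=4 -> skip
r=24=11000 popcount=2 -> skip
r=25=11001 popcount=3 -> skip
r=26=11010 popcount=3 -> skip
r=27=11011 popcount=4 -> skip
r=28=11100 popcount=3 -> skip
Kept rows: 16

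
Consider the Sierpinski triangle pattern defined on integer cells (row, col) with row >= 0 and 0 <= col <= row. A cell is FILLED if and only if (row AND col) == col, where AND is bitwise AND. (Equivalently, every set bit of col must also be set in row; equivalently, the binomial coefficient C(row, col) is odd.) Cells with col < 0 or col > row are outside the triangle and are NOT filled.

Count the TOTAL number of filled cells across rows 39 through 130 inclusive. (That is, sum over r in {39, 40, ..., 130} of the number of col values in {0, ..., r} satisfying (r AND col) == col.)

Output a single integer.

Answer: 1916

Derivation:
r39=100111 pc4: +16 =16
r40=101000 pc2: +4 =20
r41=101001 pc3: +8 =28
r42=101010 pc3: +8 =36
r43=101011 pc4: +16 =52
r44=101100 pc3: +8 =60
r45=101101 pc4: +16 =76
r46=101110 pc4: +16 =92
r47=101111 pc5: +32 =124
r48=110000 pc2: +4 =128
r49=110001 pc3: +8 =136
r50=110010 pc3: +8 =144
r51=110011 pc4: +16 =160
r52=110100 pc3: +8 =168
r53=110101 pc4: +16 =184
r54=110110 pc4: +16 =200
r55=110111 pc5: +32 =232
r56=111000 pc3: +8 =240
r57=111001 pc4: +16 =256
r58=111010 pc4: +16 =272
r59=111011 pc5: +32 =304
r60=111100 pc4: +16 =320
r61=111101 pc5: +32 =352
r62=111110 pc5: +32 =384
r63=111111 pc6: +64 =448
r64=1000000 pc1: +2 =450
r65=1000001 pc2: +4 =454
r66=1000010 pc2: +4 =458
r67=1000011 pc3: +8 =466
r68=1000100 pc2: +4 =470
r69=1000101 pc3: +8 =478
r70=1000110 pc3: +8 =486
r71=1000111 pc4: +16 =502
r72=1001000 pc2: +4 =506
r73=1001001 pc3: +8 =514
r74=1001010 pc3: +8 =522
r75=1001011 pc4: +16 =538
r76=1001100 pc3: +8 =546
r77=1001101 pc4: +16 =562
r78=1001110 pc4: +16 =578
r79=1001111 pc5: +32 =610
r80=1010000 pc2: +4 =614
r81=1010001 pc3: +8 =622
r82=1010010 pc3: +8 =630
r83=1010011 pc4: +16 =646
r84=1010100 pc3: +8 =654
r85=1010101 pc4: +16 =670
r86=1010110 pc4: +16 =686
r87=1010111 pc5: +32 =718
r88=1011000 pc3: +8 =726
r89=1011001 pc4: +16 =742
r90=1011010 pc4: +16 =758
r91=1011011 pc5: +32 =790
r92=1011100 pc4: +16 =806
r93=1011101 pc5: +32 =838
r94=1011110 pc5: +32 =870
r95=1011111 pc6: +64 =934
r96=1100000 pc2: +4 =938
r97=1100001 pc3: +8 =946
r98=1100010 pc3: +8 =954
r99=1100011 pc4: +16 =970
r100=1100100 pc3: +8 =978
r101=1100101 pc4: +16 =994
r102=1100110 pc4: +16 =1010
r103=1100111 pc5: +32 =1042
r104=1101000 pc3: +8 =1050
r105=1101001 pc4: +16 =1066
r106=1101010 pc4: +16 =1082
r107=1101011 pc5: +32 =1114
r108=1101100 pc4: +16 =1130
r109=1101101 pc5: +32 =1162
r110=1101110 pc5: +32 =1194
r111=1101111 pc6: +64 =1258
r112=1110000 pc3: +8 =1266
r113=1110001 pc4: +16 =1282
r114=1110010 pc4: +16 =1298
r115=1110011 pc5: +32 =1330
r116=1110100 pc4: +16 =1346
r117=1110101 pc5: +32 =1378
r118=1110110 pc5: +32 =1410
r119=1110111 pc6: +64 =1474
r120=1111000 pc4: +16 =1490
r121=1111001 pc5: +32 =1522
r122=1111010 pc5: +32 =1554
r123=1111011 pc6: +64 =1618
r124=1111100 pc5: +32 =1650
r125=1111101 pc6: +64 =1714
r126=1111110 pc6: +64 =1778
r127=1111111 pc7: +128 =1906
r128=10000000 pc1: +2 =1908
r129=10000001 pc2: +4 =1912
r130=10000010 pc2: +4 =1916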